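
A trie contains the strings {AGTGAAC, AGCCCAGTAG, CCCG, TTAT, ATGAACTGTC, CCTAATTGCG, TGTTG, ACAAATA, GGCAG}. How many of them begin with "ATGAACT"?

1

Traverse to the node for "ATGAACT", then collect every word in that subtree.
Words under "ATGAACT": ATGAACTGTC
Count: 1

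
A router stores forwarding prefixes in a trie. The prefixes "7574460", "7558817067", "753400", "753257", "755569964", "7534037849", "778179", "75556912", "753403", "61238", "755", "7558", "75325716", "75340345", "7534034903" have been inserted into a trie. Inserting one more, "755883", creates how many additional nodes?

"75588" is already a path in the trie; the remaining "3" must be added.
New nodes needed: |"755883"| − 5 = 6 − 5 = 1.

1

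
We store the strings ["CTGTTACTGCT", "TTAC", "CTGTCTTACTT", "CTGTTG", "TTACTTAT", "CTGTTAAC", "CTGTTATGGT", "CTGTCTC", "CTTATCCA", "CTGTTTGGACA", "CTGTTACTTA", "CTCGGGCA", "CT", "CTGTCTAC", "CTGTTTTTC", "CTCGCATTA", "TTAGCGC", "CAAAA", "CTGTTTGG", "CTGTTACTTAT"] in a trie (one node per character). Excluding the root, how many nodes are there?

73

Trace insertions, counting only characters that open a new branch:
  "CTGTTACTGCT" → 11 new (C, T, G, T, T, A, C, T, G, C, T)
  "TTAC" → 4 new (T, T, A, C)
  "CTGTCTTACTT" → prefix "CTGT" already present; 7 new (C, T, T, A, C, T, T)
  "CTGTTG" → prefix "CTGTT" already present; 1 new (G)
  "TTACTTAT" → prefix "TTAC" already present; 4 new (T, T, A, T)
  "CTGTTAAC" → prefix "CTGTTA" already present; 2 new (A, C)
  "CTGTTATGGT" → prefix "CTGTTA" already present; 4 new (T, G, G, T)
  "CTGTCTC" → prefix "CTGTCT" already present; 1 new (C)
  "CTTATCCA" → prefix "CT" already present; 6 new (T, A, T, C, C, A)
  "CTGTTTGGACA" → prefix "CTGTT" already present; 6 new (T, G, G, A, C, A)
  "CTGTTACTTA" → prefix "CTGTTACT" already present; 2 new (T, A)
  "CTCGGGCA" → prefix "CT" already present; 6 new (C, G, G, G, C, A)
  "CT" → prefix "CT" already present; 0 new (none)
  "CTGTCTAC" → prefix "CTGTCT" already present; 2 new (A, C)
  "CTGTTTTTC" → prefix "CTGTTT" already present; 3 new (T, T, C)
  "CTCGCATTA" → prefix "CTCG" already present; 5 new (C, A, T, T, A)
  "TTAGCGC" → prefix "TTA" already present; 4 new (G, C, G, C)
  "CAAAA" → prefix "C" already present; 4 new (A, A, A, A)
  "CTGTTTGG" → prefix "CTGTTTGG" already present; 0 new (none)
  "CTGTTACTTAT" → prefix "CTGTTACTTA" already present; 1 new (T)
Total nodes = 11 + 4 + 7 + 1 + 4 + 2 + 4 + 1 + 6 + 6 + 2 + 6 + 0 + 2 + 3 + 5 + 4 + 4 + 0 + 1 = 73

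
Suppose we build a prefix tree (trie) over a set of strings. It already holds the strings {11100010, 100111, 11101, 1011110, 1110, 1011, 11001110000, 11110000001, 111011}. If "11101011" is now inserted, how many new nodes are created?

3

The longest prefix of "11101011" already in the trie is "11101" (length 5).
Each of the 3 remaining characters creates one node.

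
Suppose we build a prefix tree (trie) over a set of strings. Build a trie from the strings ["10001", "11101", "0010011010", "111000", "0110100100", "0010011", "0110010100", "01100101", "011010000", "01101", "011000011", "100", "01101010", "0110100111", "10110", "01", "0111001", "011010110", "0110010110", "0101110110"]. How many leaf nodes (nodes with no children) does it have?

15

A leaf is a node with no children — equivalently, the end of a word that is not a proper prefix of any other stored word.
Those words: "0010011010", "0101110110", "011000011", "0110010100", "0110010110", "011010000", "0110100100", "0110100111", "01101010", "011010110", "0111001", "10001", "10110", "111000", "11101"
Leaf count: 15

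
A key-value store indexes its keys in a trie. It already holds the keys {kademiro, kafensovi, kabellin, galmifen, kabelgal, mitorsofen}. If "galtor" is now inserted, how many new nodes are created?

The longest prefix of "galtor" already in the trie is "gal" (length 3).
New nodes needed: |"galtor"| − 3 = 6 − 3 = 3.

3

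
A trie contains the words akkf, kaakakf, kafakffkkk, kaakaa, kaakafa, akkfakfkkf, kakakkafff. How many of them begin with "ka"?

5

Walk to "ka"; the words in its subtree are exactly those with that prefix.
Matches: "kaakaa", "kaakafa", "kaakakf", "kafakffkkk", "kakakkafff"
Count: 5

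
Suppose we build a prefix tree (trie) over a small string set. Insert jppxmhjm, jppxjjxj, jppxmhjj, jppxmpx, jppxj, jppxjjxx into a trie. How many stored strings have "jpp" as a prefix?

6

Walk to "jpp"; the words in its subtree are exactly those with that prefix.
Matches: "jppxj", "jppxjjxj", "jppxjjxx", "jppxmhjj", "jppxmhjm", "jppxmpx"
Count: 6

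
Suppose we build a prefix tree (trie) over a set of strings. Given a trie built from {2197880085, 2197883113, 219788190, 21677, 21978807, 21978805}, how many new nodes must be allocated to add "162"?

3

Nothing in the trie begins with "1"; the whole of "162" is new.
3 − 0 = 3 new nodes.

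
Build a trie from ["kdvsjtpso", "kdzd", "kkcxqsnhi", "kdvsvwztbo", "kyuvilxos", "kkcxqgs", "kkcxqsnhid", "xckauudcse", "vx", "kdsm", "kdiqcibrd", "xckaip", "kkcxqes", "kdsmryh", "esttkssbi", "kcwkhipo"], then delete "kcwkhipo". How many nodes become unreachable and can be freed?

7

A node on "kcwkhipo"'s path can go only if nothing else ends at it or branches off below it.
The suffix "cwkhipo" (7 nodes) is used only by "kcwkhipo"; the node for "k" still has the child "d", so pruning stops there.
Nodes removed: 7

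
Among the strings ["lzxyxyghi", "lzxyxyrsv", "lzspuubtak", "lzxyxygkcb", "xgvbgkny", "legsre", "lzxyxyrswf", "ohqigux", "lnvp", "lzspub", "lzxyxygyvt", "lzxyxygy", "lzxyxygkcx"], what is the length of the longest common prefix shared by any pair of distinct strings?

9

The deepest shared node is where two words last agree before diverging.
e.g. "lzxyxygkcb" and "lzxyxygkcx" share the prefix "lzxyxygkc" of length 9; no pair shares a longer one.
Longest shared-prefix length: 9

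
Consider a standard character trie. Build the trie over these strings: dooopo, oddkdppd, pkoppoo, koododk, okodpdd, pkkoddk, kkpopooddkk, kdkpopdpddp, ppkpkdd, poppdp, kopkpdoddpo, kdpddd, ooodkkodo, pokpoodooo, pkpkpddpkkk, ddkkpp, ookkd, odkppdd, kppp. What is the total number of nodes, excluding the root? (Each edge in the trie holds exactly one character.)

124

For each word, the new-node count is its length minus the longest prefix already in the trie:
  "dooopo" → 6 new (d, o, o, o, p, o)
  "oddkdppd" → 8 new (o, d, d, k, d, p, p, d)
  "pkoppoo" → 7 new (p, k, o, p, p, o, o)
  "koododk" → 7 new (k, o, o, d, o, d, k)
  "okodpdd" → prefix "o" already present; 6 new (k, o, d, p, d, d)
  "pkkoddk" → prefix "pk" already present; 5 new (k, o, d, d, k)
  "kkpopooddkk" → prefix "k" already present; 10 new (k, p, o, p, o, o, d, d, k, k)
  "kdkpopdpddp" → prefix "k" already present; 10 new (d, k, p, o, p, d, p, d, d, p)
  "ppkpkdd" → prefix "p" already present; 6 new (p, k, p, k, d, d)
  "poppdp" → prefix "p" already present; 5 new (o, p, p, d, p)
  "kopkpdoddpo" → prefix "ko" already present; 9 new (p, k, p, d, o, d, d, p, o)
  "kdpddd" → prefix "kd" already present; 4 new (p, d, d, d)
  "ooodkkodo" → prefix "o" already present; 8 new (o, o, d, k, k, o, d, o)
  "pokpoodooo" → prefix "po" already present; 8 new (k, p, o, o, d, o, o, o)
  "pkpkpddpkkk" → prefix "pk" already present; 9 new (p, k, p, d, d, p, k, k, k)
  "ddkkpp" → prefix "d" already present; 5 new (d, k, k, p, p)
  "ookkd" → prefix "oo" already present; 3 new (k, k, d)
  "odkppdd" → prefix "od" already present; 5 new (k, p, p, d, d)
  "kppp" → prefix "k" already present; 3 new (p, p, p)
Total nodes = 6 + 8 + 7 + 7 + 6 + 5 + 10 + 10 + 6 + 5 + 9 + 4 + 8 + 8 + 9 + 5 + 3 + 5 + 3 = 124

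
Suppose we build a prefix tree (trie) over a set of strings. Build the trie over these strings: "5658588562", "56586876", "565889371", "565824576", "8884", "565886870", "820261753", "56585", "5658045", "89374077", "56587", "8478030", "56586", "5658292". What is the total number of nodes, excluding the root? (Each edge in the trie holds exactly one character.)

Count nodes per top-level branch (shared prefixes stored once):
  '5'-branch (5658045, 565824576, 5658292, 56585, 5658588562, 56586, 56586876, 56587, 565886870, 565889371): 34 nodes
  '8'-branch (820261753, 8478030, 8884, 89374077): 25 nodes
Sum: 59

59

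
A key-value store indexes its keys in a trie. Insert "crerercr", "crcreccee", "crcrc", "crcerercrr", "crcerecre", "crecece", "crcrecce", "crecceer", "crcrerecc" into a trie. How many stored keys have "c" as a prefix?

Traverse to the node for "c", then collect every word in that subtree.
Words under "c": crcerecre, crcerercrr, crcrc, crcrecce, crcreccee, crcrerecc, crecceer, crecece, crerercr
Count: 9

9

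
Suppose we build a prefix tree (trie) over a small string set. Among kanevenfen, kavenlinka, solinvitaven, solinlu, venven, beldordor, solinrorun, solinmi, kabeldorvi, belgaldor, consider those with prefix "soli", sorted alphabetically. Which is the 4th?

solinvitaven

DFS of the "soli" subtree visits, in order: "solinlu", "solinmi", "solinrorun", "solinvitaven"
Position 4: solinvitaven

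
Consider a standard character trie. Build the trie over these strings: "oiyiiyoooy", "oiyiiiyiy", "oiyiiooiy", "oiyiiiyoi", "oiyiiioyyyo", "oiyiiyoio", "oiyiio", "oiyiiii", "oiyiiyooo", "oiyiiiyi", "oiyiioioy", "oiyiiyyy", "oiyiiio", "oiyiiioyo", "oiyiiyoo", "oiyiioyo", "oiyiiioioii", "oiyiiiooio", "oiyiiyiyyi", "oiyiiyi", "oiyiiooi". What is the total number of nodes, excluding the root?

Count nodes per top-level branch (shared prefixes stored once):
  'o'-branch (oiyiiii, oiyiiio, oiyiiioioii, oiyiiiooio, oiyiiioyo, oiyiiioyyyo, oiyiiiyi, oiyiiiyiy, oiyiiiyoi, oiyiio, oiyiioioy, oiyiiooi, oiyiiooiy, oiyiioyo, oiyiiyi, oiyiiyiyyi, oiyiiyoio, oiyiiyoo, oiyiiyooo, oiyiiyoooy, oiyiiyyy): 47 nodes
Sum: 47

47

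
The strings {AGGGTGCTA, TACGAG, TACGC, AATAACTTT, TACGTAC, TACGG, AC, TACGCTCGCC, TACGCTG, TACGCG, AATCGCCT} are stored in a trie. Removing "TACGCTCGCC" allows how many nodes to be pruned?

Walk "TACGCTCGCC" from the leaf back toward the root, removing each node that no remaining word uses.
The suffix "CGCC" (4 nodes) is used only by "TACGCTCGCC"; the node for "TACGCT" still has the child "G", so pruning stops there.
Nodes removed: 4

4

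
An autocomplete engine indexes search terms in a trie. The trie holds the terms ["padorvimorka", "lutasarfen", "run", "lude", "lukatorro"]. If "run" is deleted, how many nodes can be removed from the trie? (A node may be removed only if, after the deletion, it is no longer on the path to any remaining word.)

3

A node on "run"'s path can go only if nothing else ends at it or branches off below it.
No other word shares any prefix with "run", so all 3 of its nodes go.
Nodes removed: 3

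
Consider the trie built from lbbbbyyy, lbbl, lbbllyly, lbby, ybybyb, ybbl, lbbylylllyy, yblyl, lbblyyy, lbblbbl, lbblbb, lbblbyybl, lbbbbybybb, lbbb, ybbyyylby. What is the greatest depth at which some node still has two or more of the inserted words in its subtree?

6

The deepest shared node is where two words last agree before diverging.
e.g. "lbbbbybybb" and "lbbbbyyy" share the prefix "lbbbby" of length 6; no pair shares a longer one.
Longest shared-prefix length: 6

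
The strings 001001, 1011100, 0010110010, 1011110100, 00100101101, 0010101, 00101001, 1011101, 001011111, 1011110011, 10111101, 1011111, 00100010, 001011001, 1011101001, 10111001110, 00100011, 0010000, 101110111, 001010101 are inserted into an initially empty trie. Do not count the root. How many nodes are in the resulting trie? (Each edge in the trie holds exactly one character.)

57

Trace insertions, counting only characters that open a new branch:
  "001001" → 6 new (0, 0, 1, 0, 0, 1)
  "1011100" → 7 new (1, 0, 1, 1, 1, 0, 0)
  "0010110010" → prefix "0010" already present; 6 new (1, 1, 0, 0, 1, 0)
  "1011110100" → prefix "10111" already present; 5 new (1, 0, 1, 0, 0)
  "00100101101" → prefix "001001" already present; 5 new (0, 1, 1, 0, 1)
  "0010101" → prefix "00101" already present; 2 new (0, 1)
  "00101001" → prefix "001010" already present; 2 new (0, 1)
  "1011101" → prefix "101110" already present; 1 new (1)
  "001011111" → prefix "001011" already present; 3 new (1, 1, 1)
  "1011110011" → prefix "1011110" already present; 3 new (0, 1, 1)
  "10111101" → prefix "10111101" already present; 0 new (none)
  "1011111" → prefix "101111" already present; 1 new (1)
  "00100010" → prefix "00100" already present; 3 new (0, 1, 0)
  "001011001" → prefix "001011001" already present; 0 new (none)
  "1011101001" → prefix "1011101" already present; 3 new (0, 0, 1)
  "10111001110" → prefix "1011100" already present; 4 new (1, 1, 1, 0)
  "00100011" → prefix "0010001" already present; 1 new (1)
  "0010000" → prefix "001000" already present; 1 new (0)
  "101110111" → prefix "1011101" already present; 2 new (1, 1)
  "001010101" → prefix "0010101" already present; 2 new (0, 1)
Total nodes = 6 + 7 + 6 + 5 + 5 + 2 + 2 + 1 + 3 + 3 + 0 + 1 + 3 + 0 + 3 + 4 + 1 + 1 + 2 + 2 = 57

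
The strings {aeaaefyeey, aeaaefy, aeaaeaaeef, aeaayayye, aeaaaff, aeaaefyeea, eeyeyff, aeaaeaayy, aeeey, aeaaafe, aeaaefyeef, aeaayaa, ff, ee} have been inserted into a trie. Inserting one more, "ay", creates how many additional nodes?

1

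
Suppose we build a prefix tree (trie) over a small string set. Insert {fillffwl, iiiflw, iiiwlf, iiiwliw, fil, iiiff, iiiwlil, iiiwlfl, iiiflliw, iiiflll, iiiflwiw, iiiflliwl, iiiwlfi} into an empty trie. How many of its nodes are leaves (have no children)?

9

A leaf is a node with no children — equivalently, the end of a word that is not a proper prefix of any other stored word.
Those words: "fillffwl", "iiiff", "iiiflliwl", "iiiflll", "iiiflwiw", "iiiwlfi", "iiiwlfl", "iiiwlil", "iiiwliw"
Leaf count: 9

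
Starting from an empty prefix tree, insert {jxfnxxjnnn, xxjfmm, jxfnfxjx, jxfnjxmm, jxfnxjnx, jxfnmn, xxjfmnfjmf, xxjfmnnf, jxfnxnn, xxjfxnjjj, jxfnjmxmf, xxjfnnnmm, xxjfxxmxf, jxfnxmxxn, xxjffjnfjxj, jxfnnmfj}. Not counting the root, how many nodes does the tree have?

71

Insert word by word; a character creates a node only if that edge doesn't already exist:
  "jxfnxxjnnn" → 10 new (j, x, f, n, x, x, j, n, n, n)
  "xxjfmm" → 6 new (x, x, j, f, m, m)
  "jxfnfxjx" → prefix "jxfn" already present; 4 new (f, x, j, x)
  "jxfnjxmm" → prefix "jxfn" already present; 4 new (j, x, m, m)
  "jxfnxjnx" → prefix "jxfnx" already present; 3 new (j, n, x)
  "jxfnmn" → prefix "jxfn" already present; 2 new (m, n)
  "xxjfmnfjmf" → prefix "xxjfm" already present; 5 new (n, f, j, m, f)
  "xxjfmnnf" → prefix "xxjfmn" already present; 2 new (n, f)
  "jxfnxnn" → prefix "jxfnx" already present; 2 new (n, n)
  "xxjfxnjjj" → prefix "xxjf" already present; 5 new (x, n, j, j, j)
  "jxfnjmxmf" → prefix "jxfnj" already present; 4 new (m, x, m, f)
  "xxjfnnnmm" → prefix "xxjf" already present; 5 new (n, n, n, m, m)
  "xxjfxxmxf" → prefix "xxjfx" already present; 4 new (x, m, x, f)
  "jxfnxmxxn" → prefix "jxfnx" already present; 4 new (m, x, x, n)
  "xxjffjnfjxj" → prefix "xxjf" already present; 7 new (f, j, n, f, j, x, j)
  "jxfnnmfj" → prefix "jxfn" already present; 4 new (n, m, f, j)
Total nodes = 10 + 6 + 4 + 4 + 3 + 2 + 5 + 2 + 2 + 5 + 4 + 5 + 4 + 4 + 7 + 4 = 71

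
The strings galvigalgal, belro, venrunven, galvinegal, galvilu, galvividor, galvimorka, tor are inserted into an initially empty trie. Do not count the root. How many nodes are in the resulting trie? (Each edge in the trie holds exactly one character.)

For each word, the new-node count is its length minus the longest prefix already in the trie:
  "galvigalgal" → 11 new (g, a, l, v, i, g, a, l, g, a, l)
  "belro" → 5 new (b, e, l, r, o)
  "venrunven" → 9 new (v, e, n, r, u, n, v, e, n)
  "galvinegal" → prefix "galvi" already present; 5 new (n, e, g, a, l)
  "galvilu" → prefix "galvi" already present; 2 new (l, u)
  "galvividor" → prefix "galvi" already present; 5 new (v, i, d, o, r)
  "galvimorka" → prefix "galvi" already present; 5 new (m, o, r, k, a)
  "tor" → 3 new (t, o, r)
Total nodes = 11 + 5 + 9 + 5 + 2 + 5 + 5 + 3 = 45

45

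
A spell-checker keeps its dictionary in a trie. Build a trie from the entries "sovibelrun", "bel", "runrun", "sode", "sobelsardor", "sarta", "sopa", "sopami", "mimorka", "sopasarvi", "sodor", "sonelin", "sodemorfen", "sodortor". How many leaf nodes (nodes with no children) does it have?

Leaves are exactly the stored words that no other stored word extends.
Those words: "bel", "mimorka", "runrun", "sarta", "sobelsardor", "sodemorfen", "sodortor", "sonelin", "sopami", "sopasarvi", "sovibelrun"
Leaf count: 11

11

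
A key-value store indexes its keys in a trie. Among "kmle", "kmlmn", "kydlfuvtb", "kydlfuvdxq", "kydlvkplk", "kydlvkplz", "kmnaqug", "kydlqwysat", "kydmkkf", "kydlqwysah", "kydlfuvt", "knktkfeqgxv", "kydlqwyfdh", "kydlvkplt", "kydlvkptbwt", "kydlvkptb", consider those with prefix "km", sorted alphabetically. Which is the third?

Filter for "km…" and sort: "kmle", "kmlmn", "kmnaqug"
The 3rd is kmnaqug.

kmnaqug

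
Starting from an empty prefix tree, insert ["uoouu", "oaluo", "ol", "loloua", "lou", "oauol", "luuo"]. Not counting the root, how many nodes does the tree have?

24

Trie structure (* marks end of a word):
(root)
├─ l
│  ├─ o
│  │  ├─ l
│  │  │  └─ o
│  │  │     └─ u
│  │  │        └─ a *
│  │  └─ u *
│  └─ u
│     └─ u
│        └─ o *
├─ o
│  ├─ a
│  │  ├─ l
│  │  │  └─ u
│  │  │     └─ o *
│  │  └─ u
│  │     └─ o
│  │        └─ l *
│  └─ l *
└─ u
   └─ o
      └─ o
         └─ u
            └─ u *
Counting every labelled node above: 24.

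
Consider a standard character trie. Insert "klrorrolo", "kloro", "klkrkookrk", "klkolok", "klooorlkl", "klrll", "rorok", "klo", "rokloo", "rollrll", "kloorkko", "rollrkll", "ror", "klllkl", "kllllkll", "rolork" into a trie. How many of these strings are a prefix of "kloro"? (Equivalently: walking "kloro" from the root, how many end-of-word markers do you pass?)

2

Check each prefix of "kloro" against the stored set — each match is an end-marker on the path.
Prefixes of the query that are stored words: "klo", "kloro"
Count: 2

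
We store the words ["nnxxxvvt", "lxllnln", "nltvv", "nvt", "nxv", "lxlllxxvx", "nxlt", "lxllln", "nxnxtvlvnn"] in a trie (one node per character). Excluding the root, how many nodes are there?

39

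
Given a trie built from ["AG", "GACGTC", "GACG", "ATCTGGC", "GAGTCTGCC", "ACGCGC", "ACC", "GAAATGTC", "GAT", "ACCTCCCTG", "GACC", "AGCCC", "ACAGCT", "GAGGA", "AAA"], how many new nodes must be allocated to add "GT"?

1

The longest prefix of "GT" already in the trie is "G" (length 1).
New nodes needed: |"GT"| − 1 = 2 − 1 = 1.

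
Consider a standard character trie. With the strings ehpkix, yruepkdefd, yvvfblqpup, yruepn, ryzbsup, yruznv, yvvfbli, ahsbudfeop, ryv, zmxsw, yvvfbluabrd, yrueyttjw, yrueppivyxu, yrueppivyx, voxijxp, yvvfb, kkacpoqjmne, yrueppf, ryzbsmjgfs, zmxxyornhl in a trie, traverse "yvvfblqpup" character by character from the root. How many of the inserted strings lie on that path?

2

Check each prefix of "yvvfblqpup" against the stored set — each match is an end-marker on the path.
Prefixes of the query that are stored words: "yvvfb", "yvvfblqpup"
Count: 2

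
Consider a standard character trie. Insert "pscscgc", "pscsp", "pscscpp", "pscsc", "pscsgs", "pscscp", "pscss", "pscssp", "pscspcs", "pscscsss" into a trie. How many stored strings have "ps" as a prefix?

Filter for entries beginning with "ps":
Words under "ps": pscsc, pscscgc, pscscp, pscscpp, pscscsss, pscsgs, pscsp, pscspcs, pscss, pscssp
Count: 10

10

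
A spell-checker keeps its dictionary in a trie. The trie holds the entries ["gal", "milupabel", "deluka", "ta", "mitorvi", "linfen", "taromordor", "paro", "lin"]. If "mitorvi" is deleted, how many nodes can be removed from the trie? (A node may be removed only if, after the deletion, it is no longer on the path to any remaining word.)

5

After clearing the end-marker at "mitorvi", prune upward until reaching a node still needed by another word.
The suffix "torvi" (5 nodes) is used only by "mitorvi"; the node for "mi" still has the child "l", so pruning stops there.
Nodes removed: 5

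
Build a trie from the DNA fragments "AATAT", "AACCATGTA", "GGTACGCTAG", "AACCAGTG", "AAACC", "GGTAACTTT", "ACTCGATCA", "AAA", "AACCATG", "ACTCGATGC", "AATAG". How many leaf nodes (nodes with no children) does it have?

Leaves are exactly the stored words that no other stored word extends.
Those words: "AAACC", "AACCAGTG", "AACCATGTA", "AATAG", "AATAT", "ACTCGATCA", "ACTCGATGC", "GGTAACTTT", "GGTACGCTAG"
Leaf count: 9

9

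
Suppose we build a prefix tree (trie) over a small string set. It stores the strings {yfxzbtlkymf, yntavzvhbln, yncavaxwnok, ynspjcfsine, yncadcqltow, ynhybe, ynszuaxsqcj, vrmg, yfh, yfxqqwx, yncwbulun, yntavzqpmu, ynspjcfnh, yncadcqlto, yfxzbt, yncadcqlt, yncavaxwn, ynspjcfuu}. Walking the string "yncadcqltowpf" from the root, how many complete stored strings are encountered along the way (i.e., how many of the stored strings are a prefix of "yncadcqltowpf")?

Check each prefix of "yncadcqltowpf" against the stored set — each match is an end-marker on the path.
Prefixes of the query that are stored words: "yncadcqlt", "yncadcqlto", "yncadcqltow"
Count: 3

3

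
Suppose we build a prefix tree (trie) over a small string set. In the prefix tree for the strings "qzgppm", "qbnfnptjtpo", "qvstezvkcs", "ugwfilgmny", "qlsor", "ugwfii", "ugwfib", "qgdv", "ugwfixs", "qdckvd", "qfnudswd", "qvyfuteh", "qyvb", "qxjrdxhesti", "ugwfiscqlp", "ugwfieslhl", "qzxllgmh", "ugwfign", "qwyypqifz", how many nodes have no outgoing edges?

19

Leaves are exactly the stored words that no other stored word extends.
Those words: "qbnfnptjtpo", "qdckvd", "qfnudswd", "qgdv", "qlsor", "qvstezvkcs", "qvyfuteh", "qwyypqifz", "qxjrdxhesti", "qyvb", "qzgppm", "qzxllgmh", "ugwfib", "ugwfieslhl", "ugwfign", "ugwfii", "ugwfilgmny", "ugwfiscqlp", "ugwfixs"
Leaf count: 19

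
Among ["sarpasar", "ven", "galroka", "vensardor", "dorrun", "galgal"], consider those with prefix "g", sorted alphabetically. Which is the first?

galgal

DFS of the "g" subtree visits, in order: "galgal", "galroka"
Position 1: galgal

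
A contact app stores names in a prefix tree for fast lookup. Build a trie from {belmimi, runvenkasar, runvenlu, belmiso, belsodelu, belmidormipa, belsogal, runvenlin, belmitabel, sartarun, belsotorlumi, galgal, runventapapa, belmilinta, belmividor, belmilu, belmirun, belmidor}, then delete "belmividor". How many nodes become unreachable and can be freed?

5

A node on "belmividor"'s path can go only if nothing else ends at it or branches off below it.
The suffix "vidor" (5 nodes) is used only by "belmividor"; the node for "belmi" still has the child "m", so pruning stops there.
Nodes removed: 5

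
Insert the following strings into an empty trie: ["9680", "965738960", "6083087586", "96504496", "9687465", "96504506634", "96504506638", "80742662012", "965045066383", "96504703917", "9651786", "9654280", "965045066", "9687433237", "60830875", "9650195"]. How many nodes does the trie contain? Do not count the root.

71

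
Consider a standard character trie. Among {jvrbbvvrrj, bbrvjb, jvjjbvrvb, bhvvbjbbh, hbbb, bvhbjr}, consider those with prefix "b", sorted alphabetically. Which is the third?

Filter for "b…" and sort: "bbrvjb", "bhvvbjbbh", "bvhbjr"
The 3rd is bvhbjr.

bvhbjr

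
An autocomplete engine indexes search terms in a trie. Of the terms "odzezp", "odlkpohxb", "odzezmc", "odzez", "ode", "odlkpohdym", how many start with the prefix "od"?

Walk to "od"; the words in its subtree are exactly those with that prefix.
Words under "od": ode, odlkpohdym, odlkpohxb, odzez, odzezmc, odzezp
Count: 6

6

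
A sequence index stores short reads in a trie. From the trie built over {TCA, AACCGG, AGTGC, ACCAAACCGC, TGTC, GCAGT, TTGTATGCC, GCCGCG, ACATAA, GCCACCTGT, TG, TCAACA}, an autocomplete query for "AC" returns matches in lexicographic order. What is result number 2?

Words with prefix "AC", in lexicographic order: "ACATAA", "ACCAAACCGC"
Position 2: ACCAAACCGC

ACCAAACCGC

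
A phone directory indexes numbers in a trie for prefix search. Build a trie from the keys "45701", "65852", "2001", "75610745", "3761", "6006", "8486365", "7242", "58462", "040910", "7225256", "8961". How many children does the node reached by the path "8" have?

Follow the path "8" to its node, then look at its outgoing edges.
Distinct next characters after "8": 4, 9.
That node has 2 child edges.

2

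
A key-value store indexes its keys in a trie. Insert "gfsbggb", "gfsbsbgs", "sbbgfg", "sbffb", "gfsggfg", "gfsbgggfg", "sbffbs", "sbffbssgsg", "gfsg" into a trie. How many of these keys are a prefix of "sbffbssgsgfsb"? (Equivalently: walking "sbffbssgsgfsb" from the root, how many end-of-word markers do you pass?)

3

Check each prefix of "sbffbssgsgfsb" against the stored set — each match is an end-marker on the path.
Prefixes of the query that are stored words: "sbffb", "sbffbs", "sbffbssgsg"
Count: 3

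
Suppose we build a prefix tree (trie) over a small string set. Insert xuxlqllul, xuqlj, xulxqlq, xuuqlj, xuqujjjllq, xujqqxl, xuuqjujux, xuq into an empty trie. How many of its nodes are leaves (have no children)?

7

Leaves are exactly the stored words that no other stored word extends.
Those words: "xujqqxl", "xulxqlq", "xuqlj", "xuqujjjllq", "xuuqjujux", "xuuqlj", "xuxlqllul"
Leaf count: 7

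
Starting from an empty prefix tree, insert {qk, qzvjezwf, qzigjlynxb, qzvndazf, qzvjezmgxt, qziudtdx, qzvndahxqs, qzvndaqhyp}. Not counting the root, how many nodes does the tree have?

Count nodes per top-level branch (shared prefixes stored once):
  'q'-branch (qk, qzigjlynxb, qziudtdx, qzvjezmgxt, qzvjezwf, qzvndahxqs, qzvndaqhyp, qzvndazf): 39 nodes
Sum: 39

39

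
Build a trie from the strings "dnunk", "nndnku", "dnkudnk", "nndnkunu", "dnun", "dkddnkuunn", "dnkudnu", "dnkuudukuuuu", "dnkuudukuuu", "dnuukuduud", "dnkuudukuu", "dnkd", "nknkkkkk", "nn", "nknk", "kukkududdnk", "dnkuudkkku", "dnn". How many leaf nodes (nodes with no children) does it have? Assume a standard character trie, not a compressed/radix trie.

Leaves are exactly the stored words that no other stored word extends.
Those words: "dkddnkuunn", "dnkd", "dnkudnk", "dnkudnu", "dnkuudkkku", "dnkuudukuuuu", "dnn", "dnunk", "dnuukuduud", "kukkududdnk", "nknkkkkk", "nndnkunu"
Leaf count: 12

12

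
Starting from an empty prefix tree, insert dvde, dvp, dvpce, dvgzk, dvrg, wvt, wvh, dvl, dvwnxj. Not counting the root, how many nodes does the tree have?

Trie structure (* marks end of a word):
(root)
├─ d
│  └─ v
│     ├─ d
│     │  └─ e *
│     ├─ g
│     │  └─ z
│     │     └─ k *
│     ├─ l *
│     ├─ p *
│     │  └─ c
│     │     └─ e *
│     ├─ r
│     │  └─ g *
│     └─ w
│        └─ n
│           └─ x
│              └─ j *
└─ w
   └─ v
      ├─ h *
      └─ t *
Counting every labelled node above: 21.

21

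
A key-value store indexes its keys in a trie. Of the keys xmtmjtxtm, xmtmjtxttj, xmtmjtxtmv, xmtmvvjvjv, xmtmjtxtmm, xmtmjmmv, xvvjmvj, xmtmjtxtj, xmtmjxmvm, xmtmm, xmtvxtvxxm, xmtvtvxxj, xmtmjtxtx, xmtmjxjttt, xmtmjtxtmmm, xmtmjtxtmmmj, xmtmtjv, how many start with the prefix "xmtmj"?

11

Filter for entries beginning with "xmtmj":
Matches: "xmtmjmmv", "xmtmjtxtj", "xmtmjtxtm", "xmtmjtxtmm", "xmtmjtxtmmm", "xmtmjtxtmmmj", "xmtmjtxtmv", "xmtmjtxttj", "xmtmjtxtx", "xmtmjxjttt", "xmtmjxmvm"
Count: 11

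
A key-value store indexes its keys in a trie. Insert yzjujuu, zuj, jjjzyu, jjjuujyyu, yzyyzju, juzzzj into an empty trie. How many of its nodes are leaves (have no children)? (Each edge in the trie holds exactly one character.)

6

A leaf is a node with no children — equivalently, the end of a word that is not a proper prefix of any other stored word.
Those words: "jjjuujyyu", "jjjzyu", "juzzzj", "yzjujuu", "yzyyzju", "zuj"
Leaf count: 6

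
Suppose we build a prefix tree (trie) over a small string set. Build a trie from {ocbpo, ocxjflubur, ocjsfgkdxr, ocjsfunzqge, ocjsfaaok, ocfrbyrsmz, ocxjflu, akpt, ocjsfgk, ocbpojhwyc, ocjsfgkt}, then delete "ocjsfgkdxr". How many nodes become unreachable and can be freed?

3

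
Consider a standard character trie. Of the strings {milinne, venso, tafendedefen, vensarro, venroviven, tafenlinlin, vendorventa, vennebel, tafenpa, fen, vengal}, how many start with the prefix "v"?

6

Walk to "v"; the words in its subtree are exactly those with that prefix.
Matches: "vendorventa", "vengal", "vennebel", "venroviven", "vensarro", "venso"
Count: 6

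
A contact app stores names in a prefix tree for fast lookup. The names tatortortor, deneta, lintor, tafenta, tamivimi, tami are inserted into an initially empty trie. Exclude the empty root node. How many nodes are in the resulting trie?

For each word, the new-node count is its length minus the longest prefix already in the trie:
  "tatortortor" → 11 new (t, a, t, o, r, t, o, r, t, o, r)
  "deneta" → 6 new (d, e, n, e, t, a)
  "lintor" → 6 new (l, i, n, t, o, r)
  "tafenta" → prefix "ta" already present; 5 new (f, e, n, t, a)
  "tamivimi" → prefix "ta" already present; 6 new (m, i, v, i, m, i)
  "tami" → prefix "tami" already present; 0 new (none)
Total nodes = 11 + 6 + 6 + 5 + 6 + 0 = 34

34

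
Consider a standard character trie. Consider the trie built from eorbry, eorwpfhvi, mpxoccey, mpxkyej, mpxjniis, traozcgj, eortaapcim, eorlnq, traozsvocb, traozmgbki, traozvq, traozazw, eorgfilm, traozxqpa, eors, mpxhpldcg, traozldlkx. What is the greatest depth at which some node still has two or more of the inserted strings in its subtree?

5

Equivalently: take the maximum, over all pairs, of their longest common prefix length.
e.g. "traozazw" and "traozcgj" share the prefix "traoz" of length 5; no pair shares a longer one.
Longest shared-prefix length: 5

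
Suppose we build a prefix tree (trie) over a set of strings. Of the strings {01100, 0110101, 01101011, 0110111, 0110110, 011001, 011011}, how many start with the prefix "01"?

Filter for entries beginning with "01":
Matches: "01100", "011001", "0110101", "01101011", "011011", "0110110", "0110111"
Count: 7

7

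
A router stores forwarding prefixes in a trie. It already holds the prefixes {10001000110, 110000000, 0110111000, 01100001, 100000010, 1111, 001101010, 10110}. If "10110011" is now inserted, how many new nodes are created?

Walking "10110011" from the root, the first 5 characters ("10110") follow existing edges; "0" is the first miss.
So 8 − 5 = 3 new nodes.

3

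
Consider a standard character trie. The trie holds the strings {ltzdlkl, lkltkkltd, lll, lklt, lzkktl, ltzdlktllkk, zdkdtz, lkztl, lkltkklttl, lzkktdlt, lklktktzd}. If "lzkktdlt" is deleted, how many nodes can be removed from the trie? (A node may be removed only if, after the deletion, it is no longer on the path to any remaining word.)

Walk "lzkktdlt" from the leaf back toward the root, removing each node that no remaining word uses.
The suffix "dlt" (3 nodes) is used only by "lzkktdlt"; the node for "lzkkt" still has the child "l", so pruning stops there.
Nodes removed: 3

3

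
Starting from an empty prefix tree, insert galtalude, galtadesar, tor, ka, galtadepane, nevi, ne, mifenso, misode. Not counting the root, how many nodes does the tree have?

38

Count nodes per top-level branch (shared prefixes stored once):
  'g'-branch (galtadepane, galtadesar, galtalude): 18 nodes
  'k'-branch (ka): 2 nodes
  'm'-branch (mifenso, misode): 11 nodes
  'n'-branch (ne, nevi): 4 nodes
  't'-branch (tor): 3 nodes
Sum: 38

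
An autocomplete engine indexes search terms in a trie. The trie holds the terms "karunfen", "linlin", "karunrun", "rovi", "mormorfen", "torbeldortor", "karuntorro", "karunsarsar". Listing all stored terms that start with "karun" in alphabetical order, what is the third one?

karunsarsar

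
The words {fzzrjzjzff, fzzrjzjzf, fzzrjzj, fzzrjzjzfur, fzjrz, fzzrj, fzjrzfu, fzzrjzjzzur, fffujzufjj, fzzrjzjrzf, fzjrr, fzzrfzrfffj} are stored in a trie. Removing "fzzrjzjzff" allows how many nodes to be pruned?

Walk "fzzrjzjzff" from the leaf back toward the root, removing each node that no remaining word uses.
The suffix "f" (1 node) is used only by "fzzrjzjzff"; the node for "fzzrjzjzf" still has the child "u", so pruning stops there.
Nodes removed: 1

1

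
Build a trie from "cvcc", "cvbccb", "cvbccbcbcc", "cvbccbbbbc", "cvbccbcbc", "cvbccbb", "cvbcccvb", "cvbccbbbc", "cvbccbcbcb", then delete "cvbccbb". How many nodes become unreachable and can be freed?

0

A node on "cvbccbb"'s path can go only if nothing else ends at it or branches off below it.
Every node on "cvbccbb" is still needed (e.g. by "cvbccbbbbc"), so nothing is freed.
Nodes removed: 0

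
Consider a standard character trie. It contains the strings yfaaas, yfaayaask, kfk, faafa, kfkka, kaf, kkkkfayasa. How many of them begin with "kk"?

1

Traverse to the node for "kk", then collect every word in that subtree.
Matches: "kkkkfayasa"
Count: 1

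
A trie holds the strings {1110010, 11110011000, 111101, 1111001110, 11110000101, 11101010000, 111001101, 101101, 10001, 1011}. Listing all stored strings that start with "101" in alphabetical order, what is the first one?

Words with prefix "101", in lexicographic order: "1011", "101101"
Position 1: 1011

1011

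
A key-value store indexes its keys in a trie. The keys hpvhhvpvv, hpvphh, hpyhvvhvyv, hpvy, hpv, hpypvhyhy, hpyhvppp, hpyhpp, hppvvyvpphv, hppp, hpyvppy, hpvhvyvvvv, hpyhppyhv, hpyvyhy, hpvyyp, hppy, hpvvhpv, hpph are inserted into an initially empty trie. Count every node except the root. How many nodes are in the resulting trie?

66

Count nodes per top-level branch (shared prefixes stored once):
  'h'-branch (hpph, hppp, hppvvyvpphv, hppy, hpv, hpvhhvpvv, hpvhvyvvvv, hpvphh, hpvvhpv, hpvy, hpvyyp, hpyhpp, hpyhppyhv, hpyhvppp, hpyhvvhvyv, hpypvhyhy, hpyvppy, hpyvyhy): 66 nodes
Sum: 66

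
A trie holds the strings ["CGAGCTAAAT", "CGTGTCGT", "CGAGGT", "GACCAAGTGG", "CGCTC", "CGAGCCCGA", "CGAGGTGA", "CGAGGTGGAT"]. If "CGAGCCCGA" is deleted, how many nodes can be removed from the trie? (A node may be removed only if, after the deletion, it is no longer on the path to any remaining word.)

4

Walk "CGAGCCCGA" from the leaf back toward the root, removing each node that no remaining word uses.
The suffix "CCGA" (4 nodes) is used only by "CGAGCCCGA"; the node for "CGAGC" still has the child "T", so pruning stops there.
Nodes removed: 4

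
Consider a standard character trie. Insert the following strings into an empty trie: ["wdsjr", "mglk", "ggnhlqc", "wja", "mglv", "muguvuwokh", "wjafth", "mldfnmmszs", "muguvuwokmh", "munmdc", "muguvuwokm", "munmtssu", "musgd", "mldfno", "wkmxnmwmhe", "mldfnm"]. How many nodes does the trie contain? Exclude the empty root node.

Trace insertions, counting only characters that open a new branch:
  "wdsjr" → 5 new (w, d, s, j, r)
  "mglk" → 4 new (m, g, l, k)
  "ggnhlqc" → 7 new (g, g, n, h, l, q, c)
  "wja" → prefix "w" already present; 2 new (j, a)
  "mglv" → prefix "mgl" already present; 1 new (v)
  "muguvuwokh" → prefix "m" already present; 9 new (u, g, u, v, u, w, o, k, h)
  "wjafth" → prefix "wja" already present; 3 new (f, t, h)
  "mldfnmmszs" → prefix "m" already present; 9 new (l, d, f, n, m, m, s, z, s)
  "muguvuwokmh" → prefix "muguvuwok" already present; 2 new (m, h)
  "munmdc" → prefix "mu" already present; 4 new (n, m, d, c)
  "muguvuwokm" → prefix "muguvuwokm" already present; 0 new (none)
  "munmtssu" → prefix "munm" already present; 4 new (t, s, s, u)
  "musgd" → prefix "mu" already present; 3 new (s, g, d)
  "mldfno" → prefix "mldfn" already present; 1 new (o)
  "wkmxnmwmhe" → prefix "w" already present; 9 new (k, m, x, n, m, w, m, h, e)
  "mldfnm" → prefix "mldfnm" already present; 0 new (none)
Total nodes = 5 + 4 + 7 + 2 + 1 + 9 + 3 + 9 + 2 + 4 + 0 + 4 + 3 + 1 + 9 + 0 = 63

63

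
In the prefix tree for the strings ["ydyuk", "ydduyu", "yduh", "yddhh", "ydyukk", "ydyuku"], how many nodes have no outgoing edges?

Leaves are exactly the stored words that no other stored word extends.
Those words: "yddhh", "ydduyu", "yduh", "ydyukk", "ydyuku"
Leaf count: 5

5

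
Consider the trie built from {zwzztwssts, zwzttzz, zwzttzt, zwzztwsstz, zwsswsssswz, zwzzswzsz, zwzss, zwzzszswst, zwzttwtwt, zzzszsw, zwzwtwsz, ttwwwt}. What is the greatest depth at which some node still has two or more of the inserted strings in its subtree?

9

The deepest shared node is where two words last agree before diverging.
e.g. "zwzztwssts" and "zwzztwsstz" share the prefix "zwzztwsst" of length 9; no pair shares a longer one.
Longest shared-prefix length: 9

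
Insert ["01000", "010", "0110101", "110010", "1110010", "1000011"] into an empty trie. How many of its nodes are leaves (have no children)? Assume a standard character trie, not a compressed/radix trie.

Leaves are exactly the stored words that no other stored word extends.
Those words: "01000", "0110101", "1000011", "110010", "1110010"
Leaf count: 5

5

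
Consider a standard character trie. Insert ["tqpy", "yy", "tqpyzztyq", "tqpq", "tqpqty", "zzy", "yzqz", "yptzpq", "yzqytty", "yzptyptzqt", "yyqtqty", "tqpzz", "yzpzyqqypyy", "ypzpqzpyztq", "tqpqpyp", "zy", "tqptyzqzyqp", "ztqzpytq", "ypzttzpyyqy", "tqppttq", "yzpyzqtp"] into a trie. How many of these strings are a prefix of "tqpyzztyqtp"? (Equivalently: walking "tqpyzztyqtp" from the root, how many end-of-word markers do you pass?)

Walk "tqpyzztyqtp" from the root; an end-of-word marker is hit whenever a stored word is a prefix of "tqpyzztyqtp".
Prefixes of the query that are stored words: "tqpy", "tqpyzztyq"
Count: 2

2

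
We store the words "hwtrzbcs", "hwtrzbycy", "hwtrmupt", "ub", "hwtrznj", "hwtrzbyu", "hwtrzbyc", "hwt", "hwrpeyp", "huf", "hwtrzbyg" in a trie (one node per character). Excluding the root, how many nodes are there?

Count nodes per top-level branch (shared prefixes stored once):
  'h'-branch (huf, hwrpeyp, hwt, hwtrmupt, hwtrzbcs, hwtrzbyc, hwtrzbycy, hwtrzbyg, hwtrzbyu, hwtrznj): 26 nodes
  'u'-branch (ub): 2 nodes
Sum: 28

28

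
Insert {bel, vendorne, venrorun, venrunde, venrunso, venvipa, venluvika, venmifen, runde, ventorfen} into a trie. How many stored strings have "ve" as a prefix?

Filter for entries beginning with "ve":
Words under "ve": vendorne, venluvika, venmifen, venrorun, venrunde, venrunso, ventorfen, venvipa
Count: 8

8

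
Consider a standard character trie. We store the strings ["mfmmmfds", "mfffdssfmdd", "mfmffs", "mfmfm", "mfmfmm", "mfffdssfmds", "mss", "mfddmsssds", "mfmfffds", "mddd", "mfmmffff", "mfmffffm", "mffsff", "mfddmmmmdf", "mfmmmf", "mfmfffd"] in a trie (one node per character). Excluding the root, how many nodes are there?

Insert word by word; a character creates a node only if that edge doesn't already exist:
  "mfmmmfds" → 8 new (m, f, m, m, m, f, d, s)
  "mfffdssfmdd" → prefix "mf" already present; 9 new (f, f, d, s, s, f, m, d, d)
  "mfmffs" → prefix "mfm" already present; 3 new (f, f, s)
  "mfmfm" → prefix "mfmf" already present; 1 new (m)
  "mfmfmm" → prefix "mfmfm" already present; 1 new (m)
  "mfffdssfmds" → prefix "mfffdssfmd" already present; 1 new (s)
  "mss" → prefix "m" already present; 2 new (s, s)
  "mfddmsssds" → prefix "mf" already present; 8 new (d, d, m, s, s, s, d, s)
  "mfmfffds" → prefix "mfmff" already present; 3 new (f, d, s)
  "mddd" → prefix "m" already present; 3 new (d, d, d)
  "mfmmffff" → prefix "mfmm" already present; 4 new (f, f, f, f)
  "mfmffffm" → prefix "mfmfff" already present; 2 new (f, m)
  "mffsff" → prefix "mff" already present; 3 new (s, f, f)
  "mfddmmmmdf" → prefix "mfddm" already present; 5 new (m, m, m, d, f)
  "mfmmmf" → prefix "mfmmmf" already present; 0 new (none)
  "mfmfffd" → prefix "mfmfffd" already present; 0 new (none)
Total nodes = 8 + 9 + 3 + 1 + 1 + 1 + 2 + 8 + 3 + 3 + 4 + 2 + 3 + 5 + 0 + 0 = 53

53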